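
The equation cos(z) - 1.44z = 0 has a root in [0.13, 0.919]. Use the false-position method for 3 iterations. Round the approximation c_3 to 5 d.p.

0.58051

f(0.130000) = 0.804362, f(0.919000) = -0.716745
step 1: c = 0.547224, f(c) = 0.065970 > 0 → new bracket [0.547224, 0.919000]
step 2: c = 0.578558, f(c) = 0.004128 > 0 → new bracket [0.578558, 0.919000]
step 3: c = 0.580508, f(c) = 0.000253 > 0 → new bracket [0.580508, 0.919000]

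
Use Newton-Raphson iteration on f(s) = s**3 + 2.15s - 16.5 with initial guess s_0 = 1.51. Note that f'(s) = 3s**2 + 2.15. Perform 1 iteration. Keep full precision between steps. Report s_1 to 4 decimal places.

Newton update: s ← s − f(s)/f'(s).
s_0 = 1.510000: f = -9.810549, f' = 8.990300 → s_1 = 1.510000 - (-9.810549)/(8.990300) = 2.601237

2.6012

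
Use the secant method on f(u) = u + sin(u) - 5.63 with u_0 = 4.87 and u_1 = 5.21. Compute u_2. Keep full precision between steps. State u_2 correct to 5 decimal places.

f(u_0) = -1.747605, f(u_1) = -1.298725
u_2 = 5.210000 - (-1.298725)·(5.210000 - 4.870000)/(-1.298725 - (-1.747605)) = 6.193708; f(u_2) = 0.474350

6.19371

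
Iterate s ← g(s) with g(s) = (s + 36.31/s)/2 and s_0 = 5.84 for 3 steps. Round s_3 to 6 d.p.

6.025778

s_1 = g(5.840000) = 6.028733
s_2 = g(6.028733) = 6.025779
s_3 = g(6.025779) = 6.025778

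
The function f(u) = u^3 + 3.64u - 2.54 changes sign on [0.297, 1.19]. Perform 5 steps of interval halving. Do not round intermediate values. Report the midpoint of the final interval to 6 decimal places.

f(0.297000) = -1.432722, f(1.190000) = 3.476759 (opposite signs)
step 1: m = 0.743500, f(m) = 0.577341 > 0 → root in [0.297000, 0.743500]
step 2: m = 0.520250, f(m) = -0.505479 < 0 → root in [0.520250, 0.743500]
step 3: m = 0.631875, f(m) = 0.012311 > 0 → root in [0.520250, 0.631875]
step 4: m = 0.576062, f(m) = -0.251967 < 0 → root in [0.576062, 0.631875]
step 5: m = 0.603969, f(m) = -0.121239 < 0 → root in [0.603969, 0.631875]
Midpoint of [0.603969, 0.631875] = 0.617922

0.617922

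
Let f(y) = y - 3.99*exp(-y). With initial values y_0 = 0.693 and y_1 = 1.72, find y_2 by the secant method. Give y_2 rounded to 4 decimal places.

f(y_0) = -1.302294, f(y_1) = 1.005526
y_2 = 1.720000 - (1.005526)·(1.720000 - 0.693000)/(1.005526 - (-1.302294)) = 1.272532; f(y_2) = 0.154848

1.2725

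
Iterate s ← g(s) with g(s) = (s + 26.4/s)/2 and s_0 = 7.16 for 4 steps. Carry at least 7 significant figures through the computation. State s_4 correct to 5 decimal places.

s_1 = g(7.160000) = 5.423575
s_2 = g(5.423575) = 5.145607
s_3 = g(5.145607) = 5.138099
s_4 = g(5.138099) = 5.138093

5.13809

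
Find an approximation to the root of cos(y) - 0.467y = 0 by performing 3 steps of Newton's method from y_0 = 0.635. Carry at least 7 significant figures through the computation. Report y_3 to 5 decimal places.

f'(y) = -sin(y) - 0.467
y_0 = 0.635000: f = 0.508527, f' = -1.060178 → y_1 = 0.635000 - (0.508527)/(-1.060178) = 1.114662
y_1 = 1.114662: f = -0.080066, f' = -1.364762 → y_2 = 1.114662 - (-0.080066)/(-1.364762) = 1.055995
y_2 = 1.055995: f = -0.000788, f' = -1.337391 → y_3 = 1.055995 - (-0.000788)/(-1.337391) = 1.055406

1.05541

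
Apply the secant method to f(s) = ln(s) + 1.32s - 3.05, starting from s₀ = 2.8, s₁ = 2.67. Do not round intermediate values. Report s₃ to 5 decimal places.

1.84829

f(s_0) = 1.675619, f(s_1) = 1.456478
s_2 = 2.670000 - (1.456478)·(2.670000 - 2.800000)/(1.456478 - (1.675619)) = 1.805980; f(s_2) = -0.075003
s_3 = 1.805980 - (-0.075003)·(1.805980 - 2.670000)/(-0.075003 - (1.456478)) = 1.848295; f(s_3) = 0.004012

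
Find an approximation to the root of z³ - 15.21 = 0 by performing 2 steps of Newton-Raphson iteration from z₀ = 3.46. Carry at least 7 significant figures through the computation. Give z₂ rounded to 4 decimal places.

2.5003

f'(z) = 3z²
z_0 = 3.460000: f = 26.211736, f' = 35.914800 → z_1 = 3.460000 - (26.211736)/(35.914800) = 2.730169
z_1 = 2.730169: f = 5.140195, f' = 22.361468 → z_2 = 2.730169 - (5.140195)/(22.361468) = 2.500301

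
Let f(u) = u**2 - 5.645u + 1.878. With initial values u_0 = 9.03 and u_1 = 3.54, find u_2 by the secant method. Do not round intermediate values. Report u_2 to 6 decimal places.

f(u_0) = 32.444550, f(u_1) = -5.573700
u_2 = 3.540000 - (-5.573700)·(3.540000 - 9.030000)/(-5.573700 - (32.444550)) = 4.344866; f(u_2) = -3.770907

4.344866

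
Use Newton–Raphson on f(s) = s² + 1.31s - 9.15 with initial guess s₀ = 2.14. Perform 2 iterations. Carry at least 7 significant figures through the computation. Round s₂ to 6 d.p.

Newton update: s ← s − f(s)/f'(s).
f'(s) = 2s + 1.31
s_0 = 2.140000: f = -1.767000, f' = 5.590000 → s_1 = 2.140000 - (-1.767000)/(5.590000) = 2.456100
s_1 = 2.456100: f = 0.099919, f' = 6.222200 → s_2 = 2.456100 - (0.099919)/(6.222200) = 2.440042

2.440042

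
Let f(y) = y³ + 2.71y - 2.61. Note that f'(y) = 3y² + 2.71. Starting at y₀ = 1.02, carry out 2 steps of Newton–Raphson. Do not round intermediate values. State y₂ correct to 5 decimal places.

y_0 = 1.020000: f = 1.215408, f' = 5.831200 → y_1 = 1.020000 - (1.215408)/(5.831200) = 0.811568
y_1 = 0.811568: f = 0.123883, f' = 4.685928 → y_2 = 0.811568 - (0.123883)/(4.685928) = 0.785131

0.78513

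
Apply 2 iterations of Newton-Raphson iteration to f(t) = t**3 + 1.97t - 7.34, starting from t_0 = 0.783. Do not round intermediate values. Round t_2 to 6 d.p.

1.728833

f'(t) = 3t**2 + 1.97
t_0 = 0.783000: f = -5.317441, f' = 3.809267 → t_1 = 0.783000 - (-5.317441)/(3.809267) = 2.178922
t_1 = 2.178922: f = 7.297354, f' = 16.213109 → t_2 = 2.178922 - (7.297354)/(16.213109) = 1.728833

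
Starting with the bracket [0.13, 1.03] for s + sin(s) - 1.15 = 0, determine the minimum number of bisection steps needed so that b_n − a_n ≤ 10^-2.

Initial width b − a = 1.03 − 0.13 = 0.900000.
After n steps the width is (b−a)/2^n; need (b−a)/2^n ≤ 10^-2.
So n ≥ log₂(0.900000/10^-2) = log₂(90.0000) ≈ 6.4919.
Hence n = 7.

7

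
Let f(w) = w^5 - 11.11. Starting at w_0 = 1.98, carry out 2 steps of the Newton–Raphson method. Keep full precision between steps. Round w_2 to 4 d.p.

Newton update: w ← w − f(w)/f'(w).
f'(w) = 5w^4
w_0 = 1.980000: f = 19.321682, f' = 76.847681 → w_1 = 1.980000 - (19.321682)/(76.847681) = 1.728572
w_1 = 1.728572: f = 4.322525, f' = 44.639529 → w_2 = 1.728572 - (4.322525)/(44.639529) = 1.631740

1.6317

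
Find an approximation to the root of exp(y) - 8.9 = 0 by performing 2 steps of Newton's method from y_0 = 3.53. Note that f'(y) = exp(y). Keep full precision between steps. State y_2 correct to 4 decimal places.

y_0 = 3.530000: f = 25.223968, f' = 34.123968 → y_1 = 3.530000 - (25.223968)/(34.123968) = 2.790814
y_1 = 2.790814: f = 7.394274, f' = 16.294274 → y_2 = 2.790814 - (7.394274)/(16.294274) = 2.337018

2.3370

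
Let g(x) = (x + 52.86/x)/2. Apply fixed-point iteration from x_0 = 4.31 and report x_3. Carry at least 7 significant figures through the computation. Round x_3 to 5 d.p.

7.27075

x_1 = g(4.310000) = 8.287251
x_2 = g(8.287251) = 7.332862
x_3 = g(7.332862) = 7.270754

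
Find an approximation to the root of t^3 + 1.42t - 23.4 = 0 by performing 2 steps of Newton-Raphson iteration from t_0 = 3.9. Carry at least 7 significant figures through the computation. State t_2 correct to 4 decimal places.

f'(t) = 3t^2 + 1.42
t_0 = 3.900000: f = 41.457000, f' = 47.050000 → t_1 = 3.900000 - (41.457000)/(47.050000) = 3.018874
t_1 = 3.018874: f = 8.399599, f' = 28.760792 → t_2 = 3.018874 - (8.399599)/(28.760792) = 2.726823

2.7268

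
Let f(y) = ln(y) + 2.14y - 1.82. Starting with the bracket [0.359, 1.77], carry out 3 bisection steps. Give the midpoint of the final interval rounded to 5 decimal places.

f(0.359000) = -2.076173, f(1.770000) = 2.538780 (opposite signs)
step 1: m = 1.064500, f(m) = 0.520535 > 0 → root in [0.359000, 1.064500]
step 2: m = 0.711750, f(m) = -0.636884 < 0 → root in [0.711750, 1.064500]
step 3: m = 0.888125, f(m) = -0.038055 < 0 → root in [0.888125, 1.064500]
Midpoint of [0.888125, 1.064500] = 0.976313

0.97631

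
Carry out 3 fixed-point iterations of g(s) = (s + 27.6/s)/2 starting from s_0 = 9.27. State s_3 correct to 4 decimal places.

s_1 = g(9.270000) = 6.123673
s_2 = g(6.123673) = 5.315386
s_3 = g(5.315386) = 5.253930

5.2539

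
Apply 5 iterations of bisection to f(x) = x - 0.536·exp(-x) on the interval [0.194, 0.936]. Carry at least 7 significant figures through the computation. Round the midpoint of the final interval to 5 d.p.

f(0.194000) = -0.247481, f(0.936000) = 0.725784 (opposite signs)
step 1: m = 0.565000, f(m) = 0.260359 > 0 → root in [0.194000, 0.565000]
step 2: m = 0.379500, f(m) = 0.012767 > 0 → root in [0.194000, 0.379500]
step 3: m = 0.286750, f(m) = -0.115625 < 0 → root in [0.286750, 0.379500]
step 4: m = 0.333125, f(m) = -0.051016 < 0 → root in [0.333125, 0.379500]
step 5: m = 0.356313, f(m) = -0.019024 < 0 → root in [0.356313, 0.379500]
Midpoint of [0.356313, 0.379500] = 0.367906

0.36791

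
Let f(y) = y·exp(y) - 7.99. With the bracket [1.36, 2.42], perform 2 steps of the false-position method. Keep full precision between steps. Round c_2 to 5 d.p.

1.55231

False-position update: c = (a·f(b) − b·f(a))/(f(b) − f(a)); replace the endpoint whose sign matches f(c).
f(1.360000) = -2.691177, f(2.420000) = 19.224980
step 1: c = 1.490162, f(c) = -1.376939 < 0 → new bracket [1.490162, 2.420000]
step 2: c = 1.552308, f(c) = -0.659447 < 0 → new bracket [1.552308, 2.420000]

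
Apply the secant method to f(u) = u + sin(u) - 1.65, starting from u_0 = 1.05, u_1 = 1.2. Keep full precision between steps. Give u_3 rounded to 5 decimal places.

f(u_0) = 0.267423, f(u_1) = 0.482039
u_2 = 1.200000 - (0.482039)·(1.200000 - 1.050000)/(0.482039 - (0.267423)) = 0.863092; f(u_2) = -0.027052
u_3 = 0.863092 - (-0.027052)·(0.863092 - 1.200000)/(-0.027052 - (0.482039)) = 0.880994; f(u_3) = 0.002367

0.88099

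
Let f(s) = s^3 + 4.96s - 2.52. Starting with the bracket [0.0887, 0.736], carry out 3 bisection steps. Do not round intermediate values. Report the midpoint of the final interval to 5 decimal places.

f(0.088700) = -2.079350, f(0.736000) = 1.529248 (opposite signs)
step 1: m = 0.412350, f(m) = -0.404631 < 0 → root in [0.412350, 0.736000]
step 2: m = 0.574175, f(m) = 0.517200 > 0 → root in [0.412350, 0.574175]
step 3: m = 0.493262, f(m) = 0.046597 > 0 → root in [0.412350, 0.493262]
Midpoint of [0.412350, 0.493262] = 0.452806

0.45281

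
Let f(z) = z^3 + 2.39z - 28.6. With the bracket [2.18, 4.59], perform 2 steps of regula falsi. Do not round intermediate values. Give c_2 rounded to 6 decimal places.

2.679309

f(2.180000) = -13.029568, f(4.590000) = 79.072679
step 1: c = 2.520939, f(c) = -6.554050 < 0 → new bracket [2.520939, 4.590000]
step 2: c = 2.679309, f(c) = -2.962496 < 0 → new bracket [2.679309, 4.590000]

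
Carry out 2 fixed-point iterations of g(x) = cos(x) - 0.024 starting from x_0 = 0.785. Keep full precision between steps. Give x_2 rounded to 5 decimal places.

x_1 = g(0.785000) = 0.683388
x_2 = g(0.683388) = 0.751438

0.75144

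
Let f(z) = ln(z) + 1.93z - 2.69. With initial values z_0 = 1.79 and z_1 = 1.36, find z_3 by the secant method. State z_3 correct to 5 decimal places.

f(z_0) = 1.346916, f(z_1) = 0.242285
z_2 = 1.360000 - (0.242285)·(1.360000 - 1.790000)/(0.242285 - (1.346916)) = 1.265686; f(z_2) = -0.011612
z_3 = 1.265686 - (-0.011612)·(1.265686 - 1.360000)/(-0.011612 - (0.242285)) = 1.269999; f(z_3) = 0.000115

1.27000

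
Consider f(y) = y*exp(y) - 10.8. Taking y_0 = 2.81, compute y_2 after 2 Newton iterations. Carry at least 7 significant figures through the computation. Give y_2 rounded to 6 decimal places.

Newton update: y ← y − f(y)/f'(y).
f'(y) = (y+1)*exp(y)
y_0 = 2.810000: f = 35.873870, f' = 63.283788 → y_1 = 2.810000 - (35.873870)/(63.283788) = 2.243127
y_1 = 2.243127: f = 10.336426, f' = 30.559176 → y_2 = 2.243127 - (10.336426)/(30.559176) = 1.904884

1.904884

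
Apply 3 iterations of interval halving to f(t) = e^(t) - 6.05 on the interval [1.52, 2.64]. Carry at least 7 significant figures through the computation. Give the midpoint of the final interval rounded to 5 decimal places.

1.87000

f(1.520000) = -1.477775, f(2.640000) = 7.963204 (opposite signs)
step 1: m = 2.080000, f(m) = 1.954469 > 0 → root in [1.520000, 2.080000]
step 2: m = 1.800000, f(m) = -0.000353 < 0 → root in [1.800000, 2.080000]
step 3: m = 1.940000, f(m) = 0.908751 > 0 → root in [1.800000, 1.940000]
Midpoint of [1.800000, 1.940000] = 1.870000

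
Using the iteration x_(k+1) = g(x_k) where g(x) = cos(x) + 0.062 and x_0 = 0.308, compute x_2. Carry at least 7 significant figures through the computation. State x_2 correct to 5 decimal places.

x_1 = g(0.308000) = 1.014942
x_2 = g(1.014942) = 0.589669

0.58967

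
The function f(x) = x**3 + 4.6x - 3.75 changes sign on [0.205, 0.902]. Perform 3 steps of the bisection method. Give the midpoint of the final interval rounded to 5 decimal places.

f(0.205000) = -2.798385, f(0.902000) = 1.133071 (opposite signs)
step 1: m = 0.553500, f(m) = -1.034328 < 0 → root in [0.553500, 0.902000]
step 2: m = 0.727750, f(m) = -0.016919 < 0 → root in [0.727750, 0.902000]
step 3: m = 0.814875, f(m) = 0.539519 > 0 → root in [0.727750, 0.814875]
Midpoint of [0.727750, 0.814875] = 0.771313

0.77131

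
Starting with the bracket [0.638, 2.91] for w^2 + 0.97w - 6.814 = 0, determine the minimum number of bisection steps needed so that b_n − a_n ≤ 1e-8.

Initial width b − a = 2.91 − 0.638 = 2.272000.
After n steps the width is (b−a)/2^n; need (b−a)/2^n ≤ 1e-8.
So n ≥ log₂(2.272000/1e-8) = log₂(227200000.0000) ≈ 27.7594.
Hence n = 28.

28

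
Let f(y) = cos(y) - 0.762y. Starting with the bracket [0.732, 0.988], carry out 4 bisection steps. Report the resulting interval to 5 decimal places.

[0.84400, 0.86000]

f(0.732000) = 0.186055, f(0.988000) = -0.202495 (opposite signs)
step 1: m = 0.860000, f(m) = -0.002883 < 0 → root in [0.732000, 0.860000]
step 2: m = 0.796000, f(m) = 0.093019 > 0 → root in [0.796000, 0.860000]
step 3: m = 0.828000, f(m) = 0.045414 > 0 → root in [0.828000, 0.860000]
step 4: m = 0.844000, f(m) = 0.021351 > 0 → root in [0.844000, 0.860000]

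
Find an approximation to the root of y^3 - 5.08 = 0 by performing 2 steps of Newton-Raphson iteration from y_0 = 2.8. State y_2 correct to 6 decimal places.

1.778834

f'(y) = 3y^2
y_0 = 2.800000: f = 16.872000, f' = 23.520000 → y_1 = 2.800000 - (16.872000)/(23.520000) = 2.082653
y_1 = 2.082653: f = 3.953391, f' = 13.012331 → y_2 = 2.082653 - (3.953391)/(13.012331) = 1.778834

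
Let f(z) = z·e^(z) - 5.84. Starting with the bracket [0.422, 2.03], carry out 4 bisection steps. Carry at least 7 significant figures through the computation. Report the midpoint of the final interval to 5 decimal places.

1.37675

f(0.422000) = -5.196446, f(2.030000) = 9.616595 (opposite signs)
step 1: m = 1.226000, f(m) = -1.662317 < 0 → root in [1.226000, 2.030000]
step 2: m = 1.628000, f(m) = 2.452506 > 0 → root in [1.226000, 1.628000]
step 3: m = 1.427000, f(m) = 0.105142 > 0 → root in [1.226000, 1.427000]
step 4: m = 1.326500, f(m) = -0.841970 < 0 → root in [1.326500, 1.427000]
Midpoint of [1.326500, 1.427000] = 1.376750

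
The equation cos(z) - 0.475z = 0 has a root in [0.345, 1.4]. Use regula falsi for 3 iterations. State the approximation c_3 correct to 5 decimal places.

f(0.345000) = 0.777200, f(1.400000) = -0.495033
step 1: c = 0.989494, f(c) = 0.079103 > 0 → new bracket [0.989494, 1.400000]
step 2: c = 1.046053, f(c) = 0.004116 > 0 → new bracket [1.046053, 1.400000]
step 3: c = 1.048971, f(c) = 0.000202 > 0 → new bracket [1.048971, 1.400000]

1.04897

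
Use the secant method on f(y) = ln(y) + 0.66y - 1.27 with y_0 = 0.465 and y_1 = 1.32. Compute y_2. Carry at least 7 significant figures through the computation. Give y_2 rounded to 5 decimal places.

f(y_0) = -1.728818, f(y_1) = -0.121168
y_2 = 1.320000 - (-0.121168)·(1.320000 - 0.465000)/(-0.121168 - (-1.728818)) = 1.384441; f(y_2) = -0.030972

1.38444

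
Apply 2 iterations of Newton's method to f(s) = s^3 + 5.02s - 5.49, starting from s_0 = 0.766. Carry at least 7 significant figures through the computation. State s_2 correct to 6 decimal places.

0.932273

f'(s) = 3s^2 + 5.02
s_0 = 0.766000: f = -1.195225, f' = 6.780268 → s_1 = 0.766000 - (-1.195225)/(6.780268) = 0.942280
s_1 = 0.942280: f = 0.076887, f' = 7.683674 → s_2 = 0.942280 - (0.076887)/(7.683674) = 0.932273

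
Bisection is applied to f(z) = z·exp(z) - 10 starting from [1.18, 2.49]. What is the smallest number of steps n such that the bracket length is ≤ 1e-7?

Initial width b − a = 2.49 − 1.18 = 1.310000.
After n steps the width is (b−a)/2^n; need (b−a)/2^n ≤ 1e-7.
So n ≥ log₂(1.310000/1e-7) = log₂(13100000.0000) ≈ 23.6431.
Hence n = 24.

24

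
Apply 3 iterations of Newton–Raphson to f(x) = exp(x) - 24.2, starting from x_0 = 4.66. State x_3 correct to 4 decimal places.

Newton update: x ← x − f(x)/f'(x).
f'(x) = exp(x)
x_0 = 4.660000: f = 81.436082, f' = 105.636082 → x_1 = 4.660000 - (81.436082)/(105.636082) = 3.889088
x_1 = 3.889088: f = 24.666319, f' = 48.866319 → x_2 = 3.889088 - (24.666319)/(48.866319) = 3.384317
x_2 = 3.384317: f = 5.297839, f' = 29.497839 → x_3 = 3.384317 - (5.297839)/(29.497839) = 3.204716

3.2047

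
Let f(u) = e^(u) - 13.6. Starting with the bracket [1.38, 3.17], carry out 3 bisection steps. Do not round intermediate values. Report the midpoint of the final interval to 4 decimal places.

f(1.380000) = -9.625098, f(3.170000) = 10.207484 (opposite signs)
step 1: m = 2.275000, f(m) = -3.872081 < 0 → root in [2.275000, 3.170000]
step 2: m = 2.722500, f(m) = 1.618321 > 0 → root in [2.275000, 2.722500]
step 3: m = 2.498750, f(m) = -1.432725 < 0 → root in [2.498750, 2.722500]
Midpoint of [2.498750, 2.722500] = 2.610625

2.6106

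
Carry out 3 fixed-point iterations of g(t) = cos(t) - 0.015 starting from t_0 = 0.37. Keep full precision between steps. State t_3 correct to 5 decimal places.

t_1 = g(0.370000) = 0.917327
t_2 = g(0.917327) = 0.592944
t_3 = g(0.592944) = 0.814299

0.81430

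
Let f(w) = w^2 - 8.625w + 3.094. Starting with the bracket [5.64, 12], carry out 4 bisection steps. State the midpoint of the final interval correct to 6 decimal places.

8.223750

f(5.640000) = -13.741400, f(12.000000) = 43.594000 (opposite signs)
step 1: m = 8.820000, f(m) = 4.813900 > 0 → root in [5.640000, 8.820000]
step 2: m = 7.230000, f(m) = -6.991850 < 0 → root in [7.230000, 8.820000]
step 3: m = 8.025000, f(m) = -1.721000 < 0 → root in [8.025000, 8.820000]
step 4: m = 8.422500, f(m) = 1.388444 > 0 → root in [8.025000, 8.422500]
Midpoint of [8.025000, 8.422500] = 8.223750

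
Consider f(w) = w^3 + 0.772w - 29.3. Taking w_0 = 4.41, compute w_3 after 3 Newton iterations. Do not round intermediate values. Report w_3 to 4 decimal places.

3.0000

f'(w) = 3w^2 + 0.772
w_0 = 4.410000: f = 59.870641, f' = 59.116300 → w_1 = 4.410000 - (59.870641)/(59.116300) = 3.397240
w_1 = 3.397240: f = 12.531020, f' = 35.395713 → w_2 = 3.397240 - (12.531020)/(35.395713) = 3.043213
w_2 = 3.043213: f = 1.233005, f' = 28.555440 → w_3 = 3.043213 - (1.233005)/(28.555440) = 3.000034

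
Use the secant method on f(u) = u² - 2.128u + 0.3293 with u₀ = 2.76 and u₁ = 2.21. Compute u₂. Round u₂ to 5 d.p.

2.03037

f(u_0) = 2.073620, f(u_1) = 0.510520
u_2 = 2.210000 - (0.510520)·(2.210000 - 2.760000)/(0.510520 - (2.073620)) = 2.030366; f(u_2) = 0.131067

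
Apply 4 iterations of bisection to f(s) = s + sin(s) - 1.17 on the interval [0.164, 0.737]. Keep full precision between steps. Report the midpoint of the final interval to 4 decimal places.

f(0.164000) = -0.842734, f(0.737000) = 0.239069 (opposite signs)
step 1: m = 0.450500, f(m) = -0.284084 < 0 → root in [0.450500, 0.737000]
step 2: m = 0.593750, f(m) = -0.016777 < 0 → root in [0.593750, 0.737000]
step 3: m = 0.665375, f(m) = 0.112729 > 0 → root in [0.593750, 0.665375]
step 4: m = 0.629563, f(m) = 0.048354 > 0 → root in [0.593750, 0.629563]
Midpoint of [0.593750, 0.629563] = 0.611656

0.6117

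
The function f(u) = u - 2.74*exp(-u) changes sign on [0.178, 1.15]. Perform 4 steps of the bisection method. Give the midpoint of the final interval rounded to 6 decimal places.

0.998125

f(0.178000) = -2.115222, f(1.150000) = 0.282415 (opposite signs)
step 1: m = 0.664000, f(m) = -0.746519 < 0 → root in [0.664000, 1.150000]
step 2: m = 0.907000, f(m) = -0.199230 < 0 → root in [0.907000, 1.150000]
step 3: m = 1.028500, f(m) = 0.048833 > 0 → root in [0.907000, 1.028500]
step 4: m = 0.967750, f(m) = -0.073277 < 0 → root in [0.967750, 1.028500]
Midpoint of [0.967750, 1.028500] = 0.998125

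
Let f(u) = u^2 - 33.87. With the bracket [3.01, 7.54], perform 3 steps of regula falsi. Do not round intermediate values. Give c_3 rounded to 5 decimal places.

False-position update: c = (a·f(b) − b·f(a))/(f(b) − f(a)); replace the endpoint whose sign matches f(c).
f(3.010000) = -24.809900, f(7.540000) = 22.981600
step 1: c = 5.361649, f(c) = -5.122717 < 0 → new bracket [5.361649, 7.540000]
step 2: c = 5.758708, f(c) = -0.707278 < 0 → new bracket [5.758708, 7.540000]
step 3: c = 5.811892, f(c) = -0.091908 < 0 → new bracket [5.811892, 7.540000]

5.81189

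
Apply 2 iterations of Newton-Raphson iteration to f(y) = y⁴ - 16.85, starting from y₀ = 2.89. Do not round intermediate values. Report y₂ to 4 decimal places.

2.0844

f'(y) = 4y³
y_0 = 2.890000: f = 52.907574, f' = 96.550276 → y_1 = 2.890000 - (52.907574)/(96.550276) = 2.342020
y_1 = 2.342020: f = 13.235882, f' = 51.384490 → y_2 = 2.342020 - (13.235882)/(51.384490) = 2.084435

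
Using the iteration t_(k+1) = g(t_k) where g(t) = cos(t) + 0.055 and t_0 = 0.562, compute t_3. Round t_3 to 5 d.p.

t_1 = g(0.562000) = 0.901191
t_2 = g(0.901191) = 0.675677
t_3 = g(0.675677) = 0.835284

0.83528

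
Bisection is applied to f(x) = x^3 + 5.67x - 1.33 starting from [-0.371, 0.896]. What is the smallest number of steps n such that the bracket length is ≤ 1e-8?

Initial width b − a = 0.896 − -0.371 = 1.267000.
After n steps the width is (b−a)/2^n; need (b−a)/2^n ≤ 1e-8.
So n ≥ log₂(1.267000/1e-8) = log₂(126700000.0000) ≈ 26.9168.
Hence n = 27.

27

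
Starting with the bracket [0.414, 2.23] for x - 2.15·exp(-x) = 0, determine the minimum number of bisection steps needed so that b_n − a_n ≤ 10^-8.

28

Initial width b − a = 2.23 − 0.414 = 1.816000.
After n steps the width is (b−a)/2^n; need (b−a)/2^n ≤ 10^-8.
So n ≥ log₂(1.816000/10^-8) = log₂(181600000.0000) ≈ 27.4362.
Hence n = 28.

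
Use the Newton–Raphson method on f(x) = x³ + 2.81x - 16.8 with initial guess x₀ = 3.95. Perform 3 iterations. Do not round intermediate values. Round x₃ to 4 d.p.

2.2030

f'(x) = 3x² + 2.81
x_0 = 3.950000: f = 55.929375, f' = 49.617500 → x_1 = 3.950000 - (55.929375)/(49.617500) = 2.822789
x_1 = 2.822789: f = 13.624418, f' = 26.714419 → x_2 = 2.822789 - (13.624418)/(26.714419) = 2.312787
x_2 = 2.312787: f = 2.069990, f' = 18.856950 → x_3 = 2.312787 - (2.069990)/(18.856950) = 2.203014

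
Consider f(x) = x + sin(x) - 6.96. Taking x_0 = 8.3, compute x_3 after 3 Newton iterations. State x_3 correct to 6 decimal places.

-28.090597

f'(x) = 1 + cos(x)
x_0 = 8.300000: f = 2.242172, f' = 0.568623 → x_1 = 8.300000 - (2.242172)/(0.568623) = 4.356840
x_1 = 4.356840: f = -3.540615, f' = 0.651895 → x_2 = 4.356840 - (-3.540615)/(0.651895) = 9.788104
x_2 = 9.788104: f = 2.472719, f' = 0.065280 → x_3 = 9.788104 - (2.472719)/(0.065280) = -28.090597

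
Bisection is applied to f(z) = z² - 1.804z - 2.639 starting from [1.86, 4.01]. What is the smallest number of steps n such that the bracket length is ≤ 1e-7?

25

Initial width b − a = 4.01 − 1.86 = 2.150000.
After n steps the width is (b−a)/2^n; need (b−a)/2^n ≤ 1e-7.
So n ≥ log₂(2.150000/1e-7) = log₂(21500000.0000) ≈ 24.3578.
Hence n = 25.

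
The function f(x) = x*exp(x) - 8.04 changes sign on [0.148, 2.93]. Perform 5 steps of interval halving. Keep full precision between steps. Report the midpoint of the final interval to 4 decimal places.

1.5825

f(0.148000) = -7.868392, f(2.930000) = 46.831957 (opposite signs)
step 1: m = 1.539000, f(m) = -0.868371 < 0 → root in [1.539000, 2.930000]
step 2: m = 2.234500, f(m) = 12.834274 > 0 → root in [1.539000, 2.234500]
step 3: m = 1.886750, f(m) = 4.408570 > 0 → root in [1.539000, 1.886750]
step 4: m = 1.712875, f(m) = 1.457687 > 0 → root in [1.539000, 1.712875]
step 5: m = 1.625938, f(m) = 0.224937 > 0 → root in [1.539000, 1.625938]
Midpoint of [1.539000, 1.625938] = 1.582469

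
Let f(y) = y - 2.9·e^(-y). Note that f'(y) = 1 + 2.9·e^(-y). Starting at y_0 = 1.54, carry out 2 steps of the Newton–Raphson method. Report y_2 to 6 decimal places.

y_0 = 1.540000: f = 0.918295, f' = 1.621705 → y_1 = 1.540000 - (0.918295)/(1.621705) = 0.973747
y_1 = 0.973747: f = -0.121481, f' = 2.095229 → y_2 = 0.973747 - (-0.121481)/(2.095229) = 1.031727

1.031727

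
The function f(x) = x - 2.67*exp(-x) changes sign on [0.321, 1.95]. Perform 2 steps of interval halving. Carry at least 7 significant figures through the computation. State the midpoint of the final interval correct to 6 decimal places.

0.931875

f(0.321000) = -1.615880, f(1.950000) = 1.570128 (opposite signs)
step 1: m = 1.135500, f(m) = 0.277732 > 0 → root in [0.321000, 1.135500]
step 2: m = 0.728250, f(m) = -0.560701 < 0 → root in [0.728250, 1.135500]
Midpoint of [0.728250, 1.135500] = 0.931875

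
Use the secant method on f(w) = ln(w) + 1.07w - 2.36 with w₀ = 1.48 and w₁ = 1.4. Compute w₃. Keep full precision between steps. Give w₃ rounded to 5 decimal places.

f(w_0) = -0.384358, f(w_1) = -0.525528
w_2 = 1.400000 - (-0.525528)·(1.400000 - 1.480000)/(-0.525528 - (-0.384358)) = 1.697813; f(w_2) = -0.013999
w_3 = 1.697813 - (-0.013999)·(1.697813 - 1.400000)/(-0.013999 - (-0.525528)) = 1.705963; f(w_3) = -0.000489

1.70596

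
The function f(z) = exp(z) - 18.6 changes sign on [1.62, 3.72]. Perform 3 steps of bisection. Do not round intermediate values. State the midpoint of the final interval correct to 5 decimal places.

f(1.620000) = -13.546910, f(3.720000) = 22.664394 (opposite signs)
step 1: m = 2.670000, f(m) = -4.160031 < 0 → root in [2.670000, 3.720000]
step 2: m = 3.195000, f(m) = 5.810174 > 0 → root in [2.670000, 3.195000]
step 3: m = 2.932500, f(m) = 0.174508 > 0 → root in [2.670000, 2.932500]
Midpoint of [2.670000, 2.932500] = 2.801250

2.80125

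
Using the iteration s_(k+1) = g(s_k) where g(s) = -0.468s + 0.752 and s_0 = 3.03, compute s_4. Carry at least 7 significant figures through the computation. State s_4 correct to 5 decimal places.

s_1 = g(3.030000) = -0.666040
s_2 = g(-0.666040) = 1.063707
s_3 = g(1.063707) = 0.254185
s_4 = g(0.254185) = 0.633041

0.63304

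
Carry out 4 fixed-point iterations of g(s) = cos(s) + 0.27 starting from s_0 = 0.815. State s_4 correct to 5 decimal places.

0.86598

s_1 = g(0.815000) = 0.955868
s_2 = g(0.955868) = 0.846900
s_3 = g(0.846900) = 0.932309
s_4 = g(0.932309) = 0.865981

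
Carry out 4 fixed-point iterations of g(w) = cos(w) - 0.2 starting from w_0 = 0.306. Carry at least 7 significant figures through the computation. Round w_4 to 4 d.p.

w_1 = g(0.306000) = 0.753546
w_2 = g(0.753546) = 0.529267
w_3 = g(0.529267) = 0.663177
w_4 = g(0.663177) = 0.588040

0.5880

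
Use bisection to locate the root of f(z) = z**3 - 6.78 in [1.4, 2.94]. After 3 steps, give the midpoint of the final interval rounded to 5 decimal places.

f(1.400000) = -4.036000, f(2.940000) = 18.632184 (opposite signs)
step 1: m = 2.170000, f(m) = 3.438313 > 0 → root in [1.400000, 2.170000]
step 2: m = 1.785000, f(m) = -1.092588 < 0 → root in [1.785000, 2.170000]
step 3: m = 1.977500, f(m) = 0.953026 > 0 → root in [1.785000, 1.977500]
Midpoint of [1.785000, 1.977500] = 1.881250

1.88125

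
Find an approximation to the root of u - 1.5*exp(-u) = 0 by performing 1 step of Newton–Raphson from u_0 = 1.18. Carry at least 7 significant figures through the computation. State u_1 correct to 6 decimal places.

f'(u) = 1 + 1.5*exp(-u)
u_0 = 1.180000: f = 0.719082, f' = 1.460918 → u_1 = 1.180000 - (0.719082)/(1.460918) = 0.687788

0.687788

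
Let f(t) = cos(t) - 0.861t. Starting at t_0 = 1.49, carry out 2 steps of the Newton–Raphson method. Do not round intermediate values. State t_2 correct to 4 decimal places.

0.8053

Newton update: t ← t − f(t)/f'(t).
f'(t) = -sin(t) - 0.861
t_0 = 1.490000: f = -1.202182, f' = -1.857738 → t_1 = 1.490000 - (-1.202182)/(-1.857738) = 0.842879
t_1 = 0.842879: f = -0.060402, f' = -1.607561 → t_2 = 0.842879 - (-0.060402)/(-1.607561) = 0.805305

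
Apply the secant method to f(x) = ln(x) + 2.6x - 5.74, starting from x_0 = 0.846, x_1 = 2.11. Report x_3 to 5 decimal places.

1.95063

f(x_0) = -3.707636, f(x_1) = 0.492688
x_2 = 2.110000 - (0.492688)·(2.110000 - 0.846000)/(0.492688 - (-3.707636)) = 1.961736; f(x_2) = 0.034343
x_3 = 1.961736 - (0.034343)·(1.961736 - 2.110000)/(0.034343 - (0.492688)) = 1.950627; f(x_3) = -0.000220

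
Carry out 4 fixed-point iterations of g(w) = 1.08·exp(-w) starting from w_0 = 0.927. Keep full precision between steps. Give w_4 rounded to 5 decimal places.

w_1 = g(0.927000) = 0.427398
w_2 = g(0.427398) = 0.704380
w_3 = g(0.704380) = 0.533968
w_4 = g(0.533968) = 0.633176

0.63318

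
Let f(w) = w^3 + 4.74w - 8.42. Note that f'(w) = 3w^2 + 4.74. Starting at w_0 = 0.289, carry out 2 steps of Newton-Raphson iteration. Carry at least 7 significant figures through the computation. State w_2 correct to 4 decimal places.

w_0 = 0.289000: f = -7.026002, f' = 4.990563 → w_1 = 0.289000 - (-7.026002)/(4.990563) = 1.696858
w_1 = 1.696858: f = 4.508912, f' = 13.377978 → w_2 = 1.696858 - (4.508912)/(13.377978) = 1.359818

1.3598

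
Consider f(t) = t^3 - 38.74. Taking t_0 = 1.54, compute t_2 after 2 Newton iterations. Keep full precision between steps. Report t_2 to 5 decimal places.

4.62276

f'(t) = 3t^2
t_0 = 1.540000: f = -35.087736, f' = 7.114800 → t_1 = 1.540000 - (-35.087736)/(7.114800) = 6.471655
t_1 = 6.471655: f = 232.307863, f' = 125.646939 → t_2 = 6.471655 - (232.307863)/(125.646939) = 4.622761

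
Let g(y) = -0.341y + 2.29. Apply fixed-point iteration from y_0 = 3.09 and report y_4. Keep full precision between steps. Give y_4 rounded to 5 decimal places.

y_1 = g(3.090000) = 1.236310
y_2 = g(1.236310) = 1.868418
y_3 = g(1.868418) = 1.652869
y_4 = g(1.652869) = 1.726372

1.72637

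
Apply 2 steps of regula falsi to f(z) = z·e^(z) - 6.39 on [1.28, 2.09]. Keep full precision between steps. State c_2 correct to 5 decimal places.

1.44296

f(1.280000) = -1.786301, f(2.090000) = 10.507473
step 1: c = 1.397694, f(c) = -0.735126 < 0 → new bracket [1.397694, 2.090000]
step 2: c = 1.442962, f(c) = -0.281628 < 0 → new bracket [1.442962, 2.090000]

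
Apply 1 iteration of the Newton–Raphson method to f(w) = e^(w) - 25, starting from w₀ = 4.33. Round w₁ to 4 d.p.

3.6592

f'(w) = e^(w)
w_0 = 4.330000: f = 50.944287, f' = 75.944287 → w_1 = 4.330000 - (50.944287)/(75.944287) = 3.659189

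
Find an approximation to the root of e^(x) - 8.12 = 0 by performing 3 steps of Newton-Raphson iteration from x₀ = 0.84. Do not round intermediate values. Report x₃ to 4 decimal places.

2.2160

Newton update: x ← x − f(x)/f'(x).
f'(x) = e^(x)
x_0 = 0.840000: f = -5.803633, f' = 2.316367 → x_1 = 0.840000 - (-5.803633)/(2.316367) = 3.345489
x_1 = 3.345489: f = 20.254460, f' = 28.374460 → x_2 = 3.345489 - (20.254460)/(28.374460) = 2.631662
x_2 = 2.631662: f = 5.776851, f' = 13.896851 → x_3 = 2.631662 - (5.776851)/(13.896851) = 2.215967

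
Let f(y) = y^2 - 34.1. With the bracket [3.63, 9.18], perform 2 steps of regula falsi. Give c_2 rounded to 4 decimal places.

False-position update: c = (a·f(b) − b·f(a))/(f(b) − f(a)); replace the endpoint whose sign matches f(c).
f(3.630000) = -20.923100, f(9.180000) = 50.172400
step 1: c = 5.263341, f(c) = -6.397240 < 0 → new bracket [5.263341, 9.180000]
step 2: c = 5.706261, f(c) = -1.538587 < 0 → new bracket [5.706261, 9.180000]

5.7063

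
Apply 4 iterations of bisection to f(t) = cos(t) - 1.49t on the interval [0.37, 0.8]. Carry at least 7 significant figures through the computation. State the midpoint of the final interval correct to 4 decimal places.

0.5716

f(0.370000) = 0.381027, f(0.800000) = -0.495293 (opposite signs)
step 1: m = 0.585000, f(m) = -0.037938 < 0 → root in [0.370000, 0.585000]
step 2: m = 0.477500, f(m) = 0.176672 > 0 → root in [0.477500, 0.585000]
step 3: m = 0.531250, f(m) = 0.070612 > 0 → root in [0.531250, 0.585000]
step 4: m = 0.558125, f(m) = 0.016643 > 0 → root in [0.558125, 0.585000]
Midpoint of [0.558125, 0.585000] = 0.571562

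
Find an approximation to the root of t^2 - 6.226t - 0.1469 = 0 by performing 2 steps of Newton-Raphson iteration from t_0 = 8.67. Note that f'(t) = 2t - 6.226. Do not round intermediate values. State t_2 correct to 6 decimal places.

6.287431

t_0 = 8.670000: f = 21.042580, f' = 11.114000 → t_1 = 8.670000 - (21.042580)/(11.114000) = 6.776660
t_1 = 6.776660: f = 3.584736, f' = 7.327320 → t_2 = 6.776660 - (3.584736)/(7.327320) = 6.287431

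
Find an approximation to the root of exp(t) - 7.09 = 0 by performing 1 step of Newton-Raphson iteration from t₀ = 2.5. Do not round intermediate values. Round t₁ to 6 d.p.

2.081983

f'(t) = exp(t)
t_0 = 2.500000: f = 5.092494, f' = 12.182494 → t_1 = 2.500000 - (5.092494)/(12.182494) = 2.081983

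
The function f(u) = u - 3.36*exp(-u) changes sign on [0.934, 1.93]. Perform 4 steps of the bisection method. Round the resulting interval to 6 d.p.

[1.058500, 1.120750]

f(0.934000) = -0.386408, f(1.930000) = 1.442302 (opposite signs)
step 1: m = 1.432000, f(m) = 0.629529 > 0 → root in [0.934000, 1.432000]
step 2: m = 1.183000, f(m) = 0.153636 > 0 → root in [0.934000, 1.183000]
step 3: m = 1.058500, f(m) = -0.107339 < 0 → root in [1.058500, 1.183000]
step 4: m = 1.120750, f(m) = 0.025272 > 0 → root in [1.058500, 1.120750]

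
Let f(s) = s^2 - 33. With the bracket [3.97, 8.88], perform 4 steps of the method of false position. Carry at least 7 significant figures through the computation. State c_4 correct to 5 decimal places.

f(3.970000) = -17.239100, f(8.880000) = 45.854400
step 1: c = 5.311564, f(c) = -4.787286 < 0 → new bracket [5.311564, 8.880000]
step 2: c = 5.648897, f(c) = -1.089958 < 0 → new bracket [5.648897, 8.880000]
step 3: c = 5.723917, f(c) = -0.236769 < 0 → new bracket [5.723917, 8.880000]
step 4: c = 5.740130, f(c) = -0.050906 < 0 → new bracket [5.740130, 8.880000]

5.74013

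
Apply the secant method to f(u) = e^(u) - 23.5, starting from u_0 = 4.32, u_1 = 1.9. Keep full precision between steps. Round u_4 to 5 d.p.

2.96684

Secant update: u_(k+1) = u_k − f(u_k)·(u_k − u_(k-1))/(f(u_k) − f(u_(k-1))).
f(u_0) = 51.688628, f(u_1) = -16.814106
u_2 = 1.900000 - (-16.814106)·(1.900000 - 4.320000)/(-16.814106 - (51.688628)) = 2.493993; f(u_2) = -11.390469
u_3 = 2.493993 - (-11.390469)·(2.493993 - 1.900000)/(-11.390469 - (-16.814106)) = 3.741469; f(u_3) = 18.659872
u_4 = 3.741469 - (18.659872)·(3.741469 - 2.493993)/(18.659872 - (-11.390469)) = 2.966844; f(u_4) = -4.069501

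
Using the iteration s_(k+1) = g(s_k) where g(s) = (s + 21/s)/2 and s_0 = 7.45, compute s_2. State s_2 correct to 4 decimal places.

4.6122

s_1 = g(7.450000) = 5.134396
s_2 = g(5.134396) = 4.612229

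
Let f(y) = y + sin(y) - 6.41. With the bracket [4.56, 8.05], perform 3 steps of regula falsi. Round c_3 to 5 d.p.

f(4.560000) = -2.838411, f(8.050000) = 2.620850
step 1: c = 6.374541, f(c) = 0.055770 > 0 → new bracket [4.560000, 6.374541]
step 2: c = 6.339575, f(c) = -0.014064 < 0 → new bracket [6.339575, 6.374541]
step 3: c = 6.346617, f(c) = 0.000007 > 0 → new bracket [6.339575, 6.346617]

6.34662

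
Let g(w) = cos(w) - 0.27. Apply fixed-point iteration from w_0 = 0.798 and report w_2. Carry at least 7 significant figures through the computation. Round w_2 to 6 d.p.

w_1 = g(0.798000) = 0.428140
w_2 = g(0.428140) = 0.639740

0.639740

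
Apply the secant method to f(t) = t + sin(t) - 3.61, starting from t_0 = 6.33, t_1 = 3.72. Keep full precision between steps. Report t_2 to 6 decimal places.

4.075788

f(t_0) = 2.766798, f(t_1) = -0.436691
t_2 = 3.720000 - (-0.436691)·(3.720000 - 6.330000)/(-0.436691 - (2.766798)) = 4.075788; f(t_2) = -0.338333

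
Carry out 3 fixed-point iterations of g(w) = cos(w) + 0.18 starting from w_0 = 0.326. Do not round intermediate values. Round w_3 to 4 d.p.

1.0002

w_1 = g(0.326000) = 1.127331
w_2 = g(1.127331) = 0.609072
w_3 = g(0.609072) = 1.000179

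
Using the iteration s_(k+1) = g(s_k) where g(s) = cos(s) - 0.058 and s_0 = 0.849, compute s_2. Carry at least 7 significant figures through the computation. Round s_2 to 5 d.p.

0.76579

s_1 = g(0.849000) = 0.602734
s_2 = g(0.602734) = 0.765789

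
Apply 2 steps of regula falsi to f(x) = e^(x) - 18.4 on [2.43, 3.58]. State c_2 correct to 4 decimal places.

False-position update: c = (a·f(b) − b·f(a))/(f(b) − f(a)); replace the endpoint whose sign matches f(c).
f(2.430000) = -7.041118, f(3.580000) = 17.473541
step 1: c = 2.760304, f(c) = -2.595356 < 0 → new bracket [2.760304, 3.580000]
step 2: c = 2.866309, f(c) = -0.827963 < 0 → new bracket [2.866309, 3.580000]

2.8663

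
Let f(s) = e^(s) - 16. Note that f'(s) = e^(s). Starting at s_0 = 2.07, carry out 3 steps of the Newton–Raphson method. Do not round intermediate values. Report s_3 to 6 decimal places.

Newton update: s ← s − f(s)/f'(s).
s_0 = 2.070000: f = -8.075177, f' = 7.924823 → s_1 = 2.070000 - (-8.075177)/(7.924823) = 3.088973
s_1 = 3.088973: f = 5.954508, f' = 21.954508 → s_2 = 3.088973 - (5.954508)/(21.954508) = 2.817752
s_2 = 2.817752: f = 0.739182, f' = 16.739182 → s_3 = 2.817752 - (0.739182)/(16.739182) = 2.773593

2.773593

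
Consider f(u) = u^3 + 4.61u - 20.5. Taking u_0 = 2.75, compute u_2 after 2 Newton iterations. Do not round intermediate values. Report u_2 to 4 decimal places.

2.1875

f'(u) = 3u^2 + 4.61
u_0 = 2.750000: f = 12.974375, f' = 27.297500 → u_1 = 2.750000 - (12.974375)/(27.297500) = 2.274705
u_1 = 2.274705: f = 1.756350, f' = 20.132844 → u_2 = 2.274705 - (1.756350)/(20.132844) = 2.187467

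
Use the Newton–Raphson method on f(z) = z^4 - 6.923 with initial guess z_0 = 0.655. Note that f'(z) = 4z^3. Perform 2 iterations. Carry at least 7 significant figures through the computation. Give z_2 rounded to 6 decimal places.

4.993575

z_0 = 0.655000: f = -6.738938, f' = 1.124046 → z_1 = 0.655000 - (-6.738938)/(1.124046) = 6.650253
z_1 = 6.650253: f = 1949.004544, f' = 1176.452950 → z_2 = 6.650253 - (1949.004544)/(1176.452950) = 4.993575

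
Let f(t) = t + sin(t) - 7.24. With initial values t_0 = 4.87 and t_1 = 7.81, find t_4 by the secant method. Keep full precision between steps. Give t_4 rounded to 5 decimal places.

f(t_0) = -3.357605, f(t_1) = 1.569033
t_2 = 7.810000 - (1.569033)·(7.810000 - 4.870000)/(1.569033 - (-3.357605)) = 6.873670; f(t_2) = 0.190434
t_3 = 6.873670 - (0.190434)·(6.873670 - 7.810000)/(0.190434 - (1.569033)) = 6.744329; f(t_3) = -0.050698
t_4 = 6.744329 - (-0.050698)·(6.744329 - 6.873670)/(-0.050698 - (0.190434)) = 6.771523; f(t_4) = 0.000682

6.77152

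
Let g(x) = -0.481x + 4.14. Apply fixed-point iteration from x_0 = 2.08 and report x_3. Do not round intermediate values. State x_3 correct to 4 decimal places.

2.8750

x_1 = g(2.080000) = 3.139520
x_2 = g(3.139520) = 2.629891
x_3 = g(2.629891) = 2.875022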